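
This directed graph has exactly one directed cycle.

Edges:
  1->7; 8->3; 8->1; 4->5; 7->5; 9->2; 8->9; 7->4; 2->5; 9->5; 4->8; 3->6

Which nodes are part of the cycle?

1, 4, 7, 8

DFS with gray/black marking from 4:
4 gray
  8 gray
    1 gray
      7 gray
        7→4: 4 is gray → back edge
Back edge closes the cycle 4 → 8 → 1 → 7 → 4; its vertices are {1, 4, 7, 8}.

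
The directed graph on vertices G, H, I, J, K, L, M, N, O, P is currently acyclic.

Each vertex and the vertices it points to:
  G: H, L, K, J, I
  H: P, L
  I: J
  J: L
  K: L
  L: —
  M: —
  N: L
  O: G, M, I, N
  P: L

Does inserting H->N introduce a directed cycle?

Adding H→N creates a cycle iff N can already reach H.
Explore from N: no path reaches H. The graph stays acyclic.

No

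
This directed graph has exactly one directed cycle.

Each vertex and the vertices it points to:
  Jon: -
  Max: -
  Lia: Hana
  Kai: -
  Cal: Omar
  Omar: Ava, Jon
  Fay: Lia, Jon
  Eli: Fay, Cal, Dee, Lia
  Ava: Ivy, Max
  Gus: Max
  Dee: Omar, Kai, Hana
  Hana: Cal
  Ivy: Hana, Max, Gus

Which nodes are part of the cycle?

Ava, Cal, Ivy, Hana, Omar

DFS with gray/black marking from Omar:
Omar gray
  Ava gray
    Ivy gray
      Hana gray
        Cal gray
          Cal→Omar: Omar is gray → back edge
Back edge closes the cycle Omar → Ava → Ivy → Hana → Cal → Omar; its vertices are {Ava, Cal, Ivy, Hana, Omar}.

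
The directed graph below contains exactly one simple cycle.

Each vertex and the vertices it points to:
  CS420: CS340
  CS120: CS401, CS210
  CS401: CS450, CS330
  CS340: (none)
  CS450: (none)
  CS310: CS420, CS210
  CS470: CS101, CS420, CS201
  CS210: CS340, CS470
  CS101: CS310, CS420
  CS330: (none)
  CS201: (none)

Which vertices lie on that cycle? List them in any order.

CS101, CS210, CS310, CS470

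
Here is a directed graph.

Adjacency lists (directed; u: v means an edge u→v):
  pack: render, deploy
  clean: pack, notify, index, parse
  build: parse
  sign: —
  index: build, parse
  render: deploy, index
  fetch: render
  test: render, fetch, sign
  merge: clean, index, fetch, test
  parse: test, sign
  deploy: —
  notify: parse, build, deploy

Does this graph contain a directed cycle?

DFS with white/gray/black marking, starting from index:
index gray
  build gray
    parse gray
      test gray
        render gray
          deploy gray
          deploy black
          render→index: index is gray → back edge
Back edge found, so a cycle exists: index → build → parse → test → render → index.

Yes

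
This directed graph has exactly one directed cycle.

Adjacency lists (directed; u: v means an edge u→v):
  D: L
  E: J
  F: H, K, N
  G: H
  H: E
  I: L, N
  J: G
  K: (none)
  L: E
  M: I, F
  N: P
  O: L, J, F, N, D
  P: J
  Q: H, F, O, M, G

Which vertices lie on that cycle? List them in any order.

DFS with gray/black marking from G:
G gray
  H gray
    E gray
      J gray
        J→G: G is gray → back edge
Back edge closes the cycle G → H → E → J → G; its vertices are {E, G, H, J}.

E, G, H, J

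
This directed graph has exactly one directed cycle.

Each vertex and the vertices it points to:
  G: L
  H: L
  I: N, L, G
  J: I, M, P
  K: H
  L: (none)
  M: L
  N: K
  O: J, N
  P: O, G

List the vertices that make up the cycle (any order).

J, O, P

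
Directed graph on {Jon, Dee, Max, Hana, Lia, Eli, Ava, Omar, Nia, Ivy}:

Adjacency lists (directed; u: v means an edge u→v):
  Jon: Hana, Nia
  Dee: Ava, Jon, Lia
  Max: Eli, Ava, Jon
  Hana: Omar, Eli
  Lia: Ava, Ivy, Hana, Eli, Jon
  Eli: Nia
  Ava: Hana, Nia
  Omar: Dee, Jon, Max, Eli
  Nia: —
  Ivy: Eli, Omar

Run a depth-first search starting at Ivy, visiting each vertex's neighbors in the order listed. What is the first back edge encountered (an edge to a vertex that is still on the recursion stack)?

DFS from Ivy (visiting each vertex's neighbors in the order listed); mark gray on enter, black on exit:
Ivy gray
  Eli gray
    Nia gray
    Nia black
  Eli black
  Omar gray
    Dee gray
      Ava gray
        Hana gray
          Hana→Omar: Omar is gray → back edge
First back edge: Hana → Omar.

Hana->Omar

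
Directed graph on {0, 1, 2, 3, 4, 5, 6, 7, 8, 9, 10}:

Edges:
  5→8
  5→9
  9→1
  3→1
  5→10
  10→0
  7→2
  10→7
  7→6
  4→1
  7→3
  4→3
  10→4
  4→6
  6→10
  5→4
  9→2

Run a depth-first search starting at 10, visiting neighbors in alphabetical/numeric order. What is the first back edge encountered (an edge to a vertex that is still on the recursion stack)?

DFS from 10 (visiting neighbors in alphabetical/numeric order); mark gray on enter, black on exit:
10 gray
  0 gray
  0 black
  4 gray
    1 gray
    1 black
    3 gray
      3→1: 1 black — skip
    3 black
    6 gray
      6→10: 10 is gray → back edge
First back edge: 6 → 10.

6->10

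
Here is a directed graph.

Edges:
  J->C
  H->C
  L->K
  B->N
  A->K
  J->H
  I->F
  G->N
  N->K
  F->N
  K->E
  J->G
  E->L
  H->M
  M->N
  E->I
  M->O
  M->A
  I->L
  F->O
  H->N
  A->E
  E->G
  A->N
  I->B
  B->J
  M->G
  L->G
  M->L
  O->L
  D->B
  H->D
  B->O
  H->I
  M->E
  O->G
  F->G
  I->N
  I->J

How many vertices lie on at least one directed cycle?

14

A vertex is on a directed cycle iff it belongs to a strongly connected component of size ≥ 2 (or has a self-loop).
The vertices on cycles are {A, B, D, E, F, G, H, I, J, K, L, M, N, O} — 14 in total.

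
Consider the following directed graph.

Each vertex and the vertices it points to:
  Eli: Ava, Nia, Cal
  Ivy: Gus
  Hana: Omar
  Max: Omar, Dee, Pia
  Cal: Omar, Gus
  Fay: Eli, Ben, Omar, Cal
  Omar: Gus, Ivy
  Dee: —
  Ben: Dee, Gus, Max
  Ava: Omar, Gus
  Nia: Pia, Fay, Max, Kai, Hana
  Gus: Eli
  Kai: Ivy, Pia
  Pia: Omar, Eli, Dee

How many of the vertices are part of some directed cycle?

A vertex is on a directed cycle iff it belongs to a strongly connected component of size ≥ 2 (or has a self-loop).
The vertices on cycles are {Ava, Ben, Cal, Eli, Fay, Gus, Ivy, Kai, Max, Nia, Pia, Hana, Omar} — 13 in total.

13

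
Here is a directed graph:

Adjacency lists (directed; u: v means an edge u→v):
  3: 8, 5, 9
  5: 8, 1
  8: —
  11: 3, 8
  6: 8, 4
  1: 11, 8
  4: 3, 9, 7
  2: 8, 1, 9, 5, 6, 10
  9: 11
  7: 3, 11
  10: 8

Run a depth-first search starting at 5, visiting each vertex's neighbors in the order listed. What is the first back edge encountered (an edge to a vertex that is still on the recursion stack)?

DFS from 5 (visiting each vertex's neighbors in the order listed); mark gray on enter, black on exit:
5 gray
  8 gray
  8 black
  1 gray
    11 gray
      3 gray
        3→8: 8 black — skip
        3→5: 5 is gray → back edge
First back edge: 3 → 5.

3→5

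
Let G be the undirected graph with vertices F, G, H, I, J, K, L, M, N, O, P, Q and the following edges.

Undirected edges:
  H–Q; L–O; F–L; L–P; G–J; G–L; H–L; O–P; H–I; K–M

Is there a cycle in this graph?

Yes

DFS, tracking each vertex's parent; an edge to a visited non-parent vertex closes a cycle.
Start from K:
visit K (parent –)
  visit M (parent K)
    M–K: parent, skip
visit F (parent –)
  visit L (parent F)
    visit P (parent L)
      visit O (parent P)
        O–P: parent, skip
        O–L: L visited and ≠ parent → cycle
Cycle: L – P – O – L.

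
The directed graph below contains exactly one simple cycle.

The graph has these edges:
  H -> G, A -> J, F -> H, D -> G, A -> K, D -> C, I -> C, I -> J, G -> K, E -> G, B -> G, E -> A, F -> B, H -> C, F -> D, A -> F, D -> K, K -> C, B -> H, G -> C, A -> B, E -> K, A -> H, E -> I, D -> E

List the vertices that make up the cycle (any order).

A, D, E, F

DFS with gray/black marking from E:
E gray
  I gray
    J gray
    J black
    C gray
    C black
  I black
  A gray
    F gray
      D gray
        K gray
          K→C: C black — skip
        K black
        D→C: C black — skip
        G gray
          G→C: C black — skip
          G→K: K black — skip
        G black
        D→E: E is gray → back edge
Back edge closes the cycle E → A → F → D → E; its vertices are {A, D, E, F}.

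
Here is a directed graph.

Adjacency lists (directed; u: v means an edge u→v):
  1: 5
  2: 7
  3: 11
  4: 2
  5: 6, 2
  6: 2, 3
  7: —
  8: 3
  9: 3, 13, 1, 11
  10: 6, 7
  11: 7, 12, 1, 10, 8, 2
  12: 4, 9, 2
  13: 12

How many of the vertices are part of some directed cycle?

10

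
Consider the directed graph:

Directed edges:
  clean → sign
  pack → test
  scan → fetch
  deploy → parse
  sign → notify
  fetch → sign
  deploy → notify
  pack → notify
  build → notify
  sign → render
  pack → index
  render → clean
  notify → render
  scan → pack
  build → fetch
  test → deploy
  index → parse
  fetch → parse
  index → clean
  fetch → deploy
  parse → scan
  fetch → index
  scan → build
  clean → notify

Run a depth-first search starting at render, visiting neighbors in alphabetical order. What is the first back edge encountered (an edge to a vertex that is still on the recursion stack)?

notify→render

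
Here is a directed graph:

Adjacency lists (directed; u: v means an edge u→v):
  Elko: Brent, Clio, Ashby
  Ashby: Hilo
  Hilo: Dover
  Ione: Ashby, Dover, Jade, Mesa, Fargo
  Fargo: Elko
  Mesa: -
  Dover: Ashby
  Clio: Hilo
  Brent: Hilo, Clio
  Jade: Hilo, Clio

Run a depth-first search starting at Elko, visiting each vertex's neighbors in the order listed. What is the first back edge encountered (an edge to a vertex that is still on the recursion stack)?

Ashby→Hilo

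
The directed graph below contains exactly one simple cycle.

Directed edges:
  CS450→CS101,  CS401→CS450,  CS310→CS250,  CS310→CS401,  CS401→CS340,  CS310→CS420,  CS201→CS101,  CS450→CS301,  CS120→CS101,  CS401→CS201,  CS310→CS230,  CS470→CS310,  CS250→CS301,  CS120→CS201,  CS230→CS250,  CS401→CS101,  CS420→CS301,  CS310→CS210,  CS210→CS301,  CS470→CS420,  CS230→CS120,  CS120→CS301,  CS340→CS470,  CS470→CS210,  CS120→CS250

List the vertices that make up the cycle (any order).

CS310, CS340, CS401, CS470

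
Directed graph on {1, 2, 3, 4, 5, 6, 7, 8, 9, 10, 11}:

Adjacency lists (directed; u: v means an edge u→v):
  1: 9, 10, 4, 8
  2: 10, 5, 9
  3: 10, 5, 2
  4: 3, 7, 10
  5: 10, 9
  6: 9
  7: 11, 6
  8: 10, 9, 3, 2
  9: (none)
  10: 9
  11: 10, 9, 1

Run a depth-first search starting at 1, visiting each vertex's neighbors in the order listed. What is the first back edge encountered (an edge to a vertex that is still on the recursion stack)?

DFS from 1 (visiting each vertex's neighbors in the order listed); mark gray on enter, black on exit:
1 gray
  9 gray
  9 black
  10 gray
    10→9: 9 black — skip
  10 black
  4 gray
    3 gray
      3→10: 10 black — skip
      5 gray
        5→10: 10 black — skip
        5→9: 9 black — skip
      5 black
      2 gray
        2→10: 10 black — skip
        2→5: 5 black — skip
        2→9: 9 black — skip
      2 black
    3 black
    7 gray
      11 gray
        11→10: 10 black — skip
        11→9: 9 black — skip
        11→1: 1 is gray → back edge
First back edge: 11 → 1.

11→1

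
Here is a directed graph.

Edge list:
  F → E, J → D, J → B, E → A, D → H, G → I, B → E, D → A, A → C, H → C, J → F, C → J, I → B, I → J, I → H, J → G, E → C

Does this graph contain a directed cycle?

Yes

DFS with white/gray/black marking, starting from G:
G gray
  I gray
    J gray
      B gray
        E gray
          C gray
            C→J: J is gray → back edge
Back edge found, so a cycle exists: J → B → E → C → J.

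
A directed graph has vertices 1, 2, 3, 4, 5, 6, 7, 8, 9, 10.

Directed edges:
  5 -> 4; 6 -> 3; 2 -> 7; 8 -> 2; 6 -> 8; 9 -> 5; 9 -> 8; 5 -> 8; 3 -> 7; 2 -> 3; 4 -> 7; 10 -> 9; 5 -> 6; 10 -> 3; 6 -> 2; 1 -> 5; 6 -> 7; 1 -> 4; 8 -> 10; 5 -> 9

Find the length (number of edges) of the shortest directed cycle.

For each vertex v, BFS finds the shortest path from v back to v.
The shortest such closed walk is 5 → 9 → 5, length 2.

2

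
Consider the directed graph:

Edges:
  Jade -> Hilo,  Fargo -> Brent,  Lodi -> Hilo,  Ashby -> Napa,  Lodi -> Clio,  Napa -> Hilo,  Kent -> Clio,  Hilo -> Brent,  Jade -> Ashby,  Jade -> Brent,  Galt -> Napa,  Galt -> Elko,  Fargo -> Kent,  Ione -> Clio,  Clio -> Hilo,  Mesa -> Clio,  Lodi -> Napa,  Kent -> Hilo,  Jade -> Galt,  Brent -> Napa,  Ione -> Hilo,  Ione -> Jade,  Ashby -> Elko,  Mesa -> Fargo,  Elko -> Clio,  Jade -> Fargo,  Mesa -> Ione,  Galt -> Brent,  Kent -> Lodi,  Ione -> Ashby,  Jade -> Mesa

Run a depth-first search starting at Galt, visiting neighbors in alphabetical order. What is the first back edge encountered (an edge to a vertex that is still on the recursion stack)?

DFS from Galt (visiting neighbors in alphabetical order); mark gray on enter, black on exit:
Galt gray
  Brent gray
    Napa gray
      Hilo gray
        Hilo→Brent: Brent is gray → back edge
First back edge: Hilo → Brent.

Hilo→Brent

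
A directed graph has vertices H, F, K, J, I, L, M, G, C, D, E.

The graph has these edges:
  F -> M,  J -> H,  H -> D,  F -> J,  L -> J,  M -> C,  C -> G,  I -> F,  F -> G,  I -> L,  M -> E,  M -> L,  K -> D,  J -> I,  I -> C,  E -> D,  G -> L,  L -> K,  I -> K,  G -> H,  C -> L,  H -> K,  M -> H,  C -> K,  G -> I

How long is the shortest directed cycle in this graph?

3

For each vertex v, BFS finds the shortest path from v back to v.
The shortest such closed walk is F → G → I → F, length 3.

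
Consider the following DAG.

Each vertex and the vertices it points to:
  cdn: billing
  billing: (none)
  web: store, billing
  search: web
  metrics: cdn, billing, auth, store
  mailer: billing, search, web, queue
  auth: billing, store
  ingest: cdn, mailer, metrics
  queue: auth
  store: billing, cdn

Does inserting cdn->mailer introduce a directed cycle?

Yes

Adding cdn→mailer creates a cycle iff mailer can already reach cdn.
Path from mailer: mailer → web → store → cdn.
So mailer → … → cdn → mailer is a cycle.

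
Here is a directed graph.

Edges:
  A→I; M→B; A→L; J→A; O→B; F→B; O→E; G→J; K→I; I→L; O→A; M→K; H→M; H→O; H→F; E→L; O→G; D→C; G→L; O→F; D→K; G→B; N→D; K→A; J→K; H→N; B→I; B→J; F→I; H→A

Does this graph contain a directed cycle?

DFS with white/gray/black marking, starting from M:
M gray
  B gray
    J gray
      A gray
        L gray
        L black
        I gray
          I→L: L black — skip
        I black
      A black
      K gray
        K→I: I black — skip
        K→A: A black — skip
      K black
    J black
    B→I: I black — skip
  B black
  M→K: K black — skip
M black
C gray
C black
D gray
  D→K: K black — skip
  D→C: C black — skip
D black
E gray
  E→L: L black — skip
E black
F gray
  F→I: I black — skip
  F→B: B black — skip
F black
G gray
  G→B: B black — skip
  G→L: L black — skip
  G→J: J black — skip
G black
H gray
  O gray
    O→F: F black — skip
    O→E: E black — skip
    O→B: B black — skip
    O→G: G black — skip
    O→A: A black — skip
  O black
  H→F: F black — skip
  H→M: M black — skip
  H→A: A black — skip
  N gray
    N→D: D black — skip
  N black
H black
Every edge goes to a white or black vertex — no back edge, so the graph is acyclic.

No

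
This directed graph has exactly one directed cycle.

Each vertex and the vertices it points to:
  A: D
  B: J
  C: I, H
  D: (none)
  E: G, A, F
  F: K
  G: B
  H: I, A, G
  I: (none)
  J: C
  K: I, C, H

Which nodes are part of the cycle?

B, C, G, H, J

DFS with gray/black marking from C:
C gray
  I gray
  I black
  H gray
    H→I: I black — skip
    A gray
      D gray
      D black
    A black
    G gray
      B gray
        J gray
          J→C: C is gray → back edge
Back edge closes the cycle C → H → G → B → J → C; its vertices are {B, C, G, H, J}.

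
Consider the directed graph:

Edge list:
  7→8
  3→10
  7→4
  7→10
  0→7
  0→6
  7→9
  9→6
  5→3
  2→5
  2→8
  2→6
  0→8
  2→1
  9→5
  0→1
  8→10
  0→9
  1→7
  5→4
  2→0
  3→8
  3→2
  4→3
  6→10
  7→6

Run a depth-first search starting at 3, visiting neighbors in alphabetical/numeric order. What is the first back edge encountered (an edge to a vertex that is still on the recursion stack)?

DFS from 3 (visiting neighbors in alphabetical/numeric order); mark gray on enter, black on exit:
3 gray
  2 gray
    0 gray
      1 gray
        7 gray
          4 gray
            4→3: 3 is gray → back edge
First back edge: 4 → 3.

4→3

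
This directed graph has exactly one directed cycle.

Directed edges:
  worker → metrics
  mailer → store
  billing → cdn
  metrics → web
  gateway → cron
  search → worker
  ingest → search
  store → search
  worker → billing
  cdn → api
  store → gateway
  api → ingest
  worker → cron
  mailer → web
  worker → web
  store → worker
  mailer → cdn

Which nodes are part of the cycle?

api, cdn, ingest, search, worker, billing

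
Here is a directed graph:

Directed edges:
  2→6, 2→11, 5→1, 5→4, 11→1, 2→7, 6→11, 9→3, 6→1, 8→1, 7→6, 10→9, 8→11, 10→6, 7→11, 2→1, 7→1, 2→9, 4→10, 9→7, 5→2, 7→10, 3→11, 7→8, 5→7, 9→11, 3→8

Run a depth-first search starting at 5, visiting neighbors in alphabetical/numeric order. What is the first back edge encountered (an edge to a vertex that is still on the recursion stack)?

DFS from 5 (visiting neighbors in alphabetical/numeric order); mark gray on enter, black on exit:
5 gray
  1 gray
  1 black
  2 gray
    2→1: 1 black — skip
    6 gray
      6→1: 1 black — skip
      11 gray
        11→1: 1 black — skip
      11 black
    6 black
    7 gray
      7→1: 1 black — skip
      7→6: 6 black — skip
      8 gray
        8→1: 1 black — skip
        8→11: 11 black — skip
      8 black
      10 gray
        10→6: 6 black — skip
        9 gray
          3 gray
            3→8: 8 black — skip
            3→11: 11 black — skip
          3 black
          9→7: 7 is gray → back edge
First back edge: 9 → 7.

9->7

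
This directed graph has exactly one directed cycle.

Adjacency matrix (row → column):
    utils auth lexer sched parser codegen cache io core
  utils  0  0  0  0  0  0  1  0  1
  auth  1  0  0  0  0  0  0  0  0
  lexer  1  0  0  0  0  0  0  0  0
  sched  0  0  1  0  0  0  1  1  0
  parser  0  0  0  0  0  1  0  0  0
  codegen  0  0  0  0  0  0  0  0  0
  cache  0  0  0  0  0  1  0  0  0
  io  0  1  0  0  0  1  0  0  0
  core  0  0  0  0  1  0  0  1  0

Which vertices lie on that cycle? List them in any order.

io, auth, core, utils

DFS with gray/black marking from utils:
utils gray
  core gray
    io gray
      codegen gray
      codegen black
      auth gray
        auth→utils: utils is gray → back edge
Back edge closes the cycle utils → core → io → auth → utils; its vertices are {io, auth, core, utils}.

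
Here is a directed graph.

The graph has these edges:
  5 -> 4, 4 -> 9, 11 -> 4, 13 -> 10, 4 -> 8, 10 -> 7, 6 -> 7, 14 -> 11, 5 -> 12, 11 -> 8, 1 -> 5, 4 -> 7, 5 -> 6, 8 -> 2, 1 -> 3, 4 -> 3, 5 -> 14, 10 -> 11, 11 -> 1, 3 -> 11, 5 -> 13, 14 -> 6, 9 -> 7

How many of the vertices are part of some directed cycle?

8

A vertex is on a directed cycle iff it belongs to a strongly connected component of size ≥ 2 (or has a self-loop).
The vertices on cycles are {1, 3, 4, 5, 10, 11, 13, 14} — 8 in total.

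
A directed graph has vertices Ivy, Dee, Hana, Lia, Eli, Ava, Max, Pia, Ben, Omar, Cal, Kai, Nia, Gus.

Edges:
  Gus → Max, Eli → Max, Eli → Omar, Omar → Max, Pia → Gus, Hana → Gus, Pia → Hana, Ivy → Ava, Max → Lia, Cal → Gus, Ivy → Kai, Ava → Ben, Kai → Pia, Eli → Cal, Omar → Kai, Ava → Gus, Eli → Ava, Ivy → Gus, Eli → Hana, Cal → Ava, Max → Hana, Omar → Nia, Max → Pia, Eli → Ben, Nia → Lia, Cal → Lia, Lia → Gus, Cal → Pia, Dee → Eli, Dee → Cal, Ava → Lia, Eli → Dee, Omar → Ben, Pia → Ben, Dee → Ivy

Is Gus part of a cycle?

Yes

Gus is on a cycle iff Gus can reach itself via ≥1 edge.
Gus → Max → Lia → Gus — yes.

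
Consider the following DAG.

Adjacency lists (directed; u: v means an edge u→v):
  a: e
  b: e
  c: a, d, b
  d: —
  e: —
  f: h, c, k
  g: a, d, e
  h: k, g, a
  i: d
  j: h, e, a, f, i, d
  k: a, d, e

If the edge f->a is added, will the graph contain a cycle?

Adding f→a creates a cycle iff a can already reach f.
Explore from a: no path reaches f. The graph stays acyclic.

No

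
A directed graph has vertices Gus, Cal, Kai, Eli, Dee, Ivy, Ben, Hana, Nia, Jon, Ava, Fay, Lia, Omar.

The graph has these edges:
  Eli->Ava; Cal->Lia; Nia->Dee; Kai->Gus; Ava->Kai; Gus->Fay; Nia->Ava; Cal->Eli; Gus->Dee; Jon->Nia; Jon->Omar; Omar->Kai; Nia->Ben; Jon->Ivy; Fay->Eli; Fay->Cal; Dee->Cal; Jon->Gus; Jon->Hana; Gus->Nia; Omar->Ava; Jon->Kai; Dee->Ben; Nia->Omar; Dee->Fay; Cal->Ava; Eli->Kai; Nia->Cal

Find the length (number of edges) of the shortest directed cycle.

4

For each vertex v, BFS finds the shortest path from v back to v.
The shortest such closed walk is Nia → Omar → Kai → Gus → Nia, length 4.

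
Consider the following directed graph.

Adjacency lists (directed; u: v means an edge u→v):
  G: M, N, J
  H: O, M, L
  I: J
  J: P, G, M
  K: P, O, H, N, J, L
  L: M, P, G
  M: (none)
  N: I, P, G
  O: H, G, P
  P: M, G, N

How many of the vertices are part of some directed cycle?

7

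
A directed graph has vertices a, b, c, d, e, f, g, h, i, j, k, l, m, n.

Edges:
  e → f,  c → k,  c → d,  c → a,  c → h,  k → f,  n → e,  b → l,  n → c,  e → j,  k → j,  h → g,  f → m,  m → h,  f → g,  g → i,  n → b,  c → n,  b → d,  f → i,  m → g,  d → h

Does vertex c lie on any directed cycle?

c is on a cycle iff c can reach itself via ≥1 edge.
c → n → c — yes.

Yes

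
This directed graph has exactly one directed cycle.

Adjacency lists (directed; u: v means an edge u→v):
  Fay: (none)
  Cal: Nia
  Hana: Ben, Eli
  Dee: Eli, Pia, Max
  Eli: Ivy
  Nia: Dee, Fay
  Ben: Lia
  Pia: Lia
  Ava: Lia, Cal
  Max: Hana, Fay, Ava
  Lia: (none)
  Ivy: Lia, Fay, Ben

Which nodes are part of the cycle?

DFS with gray/black marking from Dee:
Dee gray
  Eli gray
    Ivy gray
      Lia gray
      Lia black
      Fay gray
      Fay black
      Ben gray
        Ben→Lia: Lia black — skip
      Ben black
    Ivy black
  Eli black
  Pia gray
    Pia→Lia: Lia black — skip
  Pia black
  Max gray
    Hana gray
      Hana→Ben: Ben black — skip
      Hana→Eli: Eli black — skip
    Hana black
    Max→Fay: Fay black — skip
    Ava gray
      Ava→Lia: Lia black — skip
      Cal gray
        Nia gray
          Nia→Dee: Dee is gray → back edge
Back edge closes the cycle Dee → Max → Ava → Cal → Nia → Dee; its vertices are {Ava, Cal, Dee, Max, Nia}.

Ava, Cal, Dee, Max, Nia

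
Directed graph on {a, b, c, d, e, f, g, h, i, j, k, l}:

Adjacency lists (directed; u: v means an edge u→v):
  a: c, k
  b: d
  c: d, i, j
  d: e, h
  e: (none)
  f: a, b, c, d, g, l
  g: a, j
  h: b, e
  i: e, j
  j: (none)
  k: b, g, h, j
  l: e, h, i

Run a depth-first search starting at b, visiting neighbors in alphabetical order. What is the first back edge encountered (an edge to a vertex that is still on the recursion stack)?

h→b

DFS from b (visiting neighbors in alphabetical order); mark gray on enter, black on exit:
b gray
  d gray
    e gray
    e black
    h gray
      h→b: b is gray → back edge
First back edge: h → b.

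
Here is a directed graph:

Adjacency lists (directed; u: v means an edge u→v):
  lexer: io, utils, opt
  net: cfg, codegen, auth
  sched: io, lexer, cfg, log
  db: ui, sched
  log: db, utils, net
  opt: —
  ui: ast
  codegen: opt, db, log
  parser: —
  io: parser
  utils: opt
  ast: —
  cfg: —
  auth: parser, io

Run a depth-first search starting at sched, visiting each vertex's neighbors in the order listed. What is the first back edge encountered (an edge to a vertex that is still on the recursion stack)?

DFS from sched (visiting each vertex's neighbors in the order listed); mark gray on enter, black on exit:
sched gray
  io gray
    parser gray
    parser black
  io black
  lexer gray
    lexer→io: io black — skip
    utils gray
      opt gray
      opt black
    utils black
    lexer→opt: opt black — skip
  lexer black
  cfg gray
  cfg black
  log gray
    db gray
      ui gray
        ast gray
        ast black
      ui black
      db→sched: sched is gray → back edge
First back edge: db → sched.

db->sched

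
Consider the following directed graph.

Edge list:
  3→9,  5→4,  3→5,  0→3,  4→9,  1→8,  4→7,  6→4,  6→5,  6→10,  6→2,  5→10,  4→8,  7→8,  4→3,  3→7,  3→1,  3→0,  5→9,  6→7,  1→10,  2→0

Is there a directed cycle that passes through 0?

Yes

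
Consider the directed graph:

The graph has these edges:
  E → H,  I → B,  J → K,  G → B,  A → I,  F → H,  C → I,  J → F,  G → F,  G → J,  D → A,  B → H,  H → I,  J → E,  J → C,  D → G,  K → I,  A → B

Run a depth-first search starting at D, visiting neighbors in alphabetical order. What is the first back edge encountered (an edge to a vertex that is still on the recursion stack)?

I→B

DFS from D (visiting neighbors in alphabetical order); mark gray on enter, black on exit:
D gray
  A gray
    B gray
      H gray
        I gray
          I→B: B is gray → back edge
First back edge: I → B.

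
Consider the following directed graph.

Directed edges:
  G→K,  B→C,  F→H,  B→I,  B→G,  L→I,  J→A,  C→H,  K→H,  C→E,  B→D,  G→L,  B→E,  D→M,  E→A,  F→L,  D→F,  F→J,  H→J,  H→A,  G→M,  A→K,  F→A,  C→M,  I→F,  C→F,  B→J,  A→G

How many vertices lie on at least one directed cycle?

8

A vertex is on a directed cycle iff it belongs to a strongly connected component of size ≥ 2 (or has a self-loop).
The vertices on cycles are {A, F, G, H, I, J, K, L} — 8 in total.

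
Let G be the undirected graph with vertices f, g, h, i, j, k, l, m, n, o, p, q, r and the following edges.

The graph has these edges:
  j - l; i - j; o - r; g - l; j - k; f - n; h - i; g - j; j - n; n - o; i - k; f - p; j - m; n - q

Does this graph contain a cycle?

Yes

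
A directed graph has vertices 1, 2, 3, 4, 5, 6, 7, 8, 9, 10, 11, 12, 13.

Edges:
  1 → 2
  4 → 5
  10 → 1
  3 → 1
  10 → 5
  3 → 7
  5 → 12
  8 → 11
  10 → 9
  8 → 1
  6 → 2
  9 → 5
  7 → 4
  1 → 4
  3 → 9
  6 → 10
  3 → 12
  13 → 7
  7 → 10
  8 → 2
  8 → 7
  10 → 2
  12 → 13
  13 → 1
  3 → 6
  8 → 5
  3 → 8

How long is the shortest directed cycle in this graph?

5

For each vertex v, BFS finds the shortest path from v back to v.
The shortest such closed walk is 12 → 13 → 1 → 4 → 5 → 12, length 5.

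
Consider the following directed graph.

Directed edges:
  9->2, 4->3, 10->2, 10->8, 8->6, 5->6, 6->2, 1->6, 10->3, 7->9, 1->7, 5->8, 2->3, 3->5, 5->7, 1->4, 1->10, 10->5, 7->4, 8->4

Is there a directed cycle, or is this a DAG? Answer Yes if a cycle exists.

DFS with white/gray/black marking, starting from 5:
5 gray
  7 gray
    9 gray
      2 gray
        3 gray
          3→5: 5 is gray → back edge
Back edge found, so a cycle exists: 5 → 7 → 9 → 2 → 3 → 5.

Yes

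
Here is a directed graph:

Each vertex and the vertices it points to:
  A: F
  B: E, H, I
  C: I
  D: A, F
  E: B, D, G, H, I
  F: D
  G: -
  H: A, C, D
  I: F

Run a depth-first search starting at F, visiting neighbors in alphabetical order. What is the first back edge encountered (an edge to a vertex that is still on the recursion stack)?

A->F

DFS from F (visiting neighbors in alphabetical order); mark gray on enter, black on exit:
F gray
  D gray
    A gray
      A→F: F is gray → back edge
First back edge: A → F.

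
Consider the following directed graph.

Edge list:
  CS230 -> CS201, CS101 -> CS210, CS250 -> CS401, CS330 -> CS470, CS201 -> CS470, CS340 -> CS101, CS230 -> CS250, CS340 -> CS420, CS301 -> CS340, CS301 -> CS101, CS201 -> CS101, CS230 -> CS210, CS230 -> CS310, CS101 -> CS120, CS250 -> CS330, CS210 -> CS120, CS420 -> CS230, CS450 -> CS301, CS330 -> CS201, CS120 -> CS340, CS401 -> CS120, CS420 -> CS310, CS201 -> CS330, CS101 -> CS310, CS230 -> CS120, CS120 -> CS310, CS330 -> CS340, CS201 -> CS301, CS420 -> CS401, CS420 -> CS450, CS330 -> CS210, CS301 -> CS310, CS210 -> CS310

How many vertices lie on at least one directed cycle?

A vertex is on a directed cycle iff it belongs to a strongly connected component of size ≥ 2 (or has a self-loop).
The vertices on cycles are {CS101, CS120, CS201, CS210, CS230, CS250, CS301, CS330, CS340, CS401, CS420, CS450} — 12 in total.

12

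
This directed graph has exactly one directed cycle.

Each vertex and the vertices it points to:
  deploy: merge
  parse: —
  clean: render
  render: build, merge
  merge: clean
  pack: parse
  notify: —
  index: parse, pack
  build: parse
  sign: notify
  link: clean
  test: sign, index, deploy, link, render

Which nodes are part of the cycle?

clean, merge, render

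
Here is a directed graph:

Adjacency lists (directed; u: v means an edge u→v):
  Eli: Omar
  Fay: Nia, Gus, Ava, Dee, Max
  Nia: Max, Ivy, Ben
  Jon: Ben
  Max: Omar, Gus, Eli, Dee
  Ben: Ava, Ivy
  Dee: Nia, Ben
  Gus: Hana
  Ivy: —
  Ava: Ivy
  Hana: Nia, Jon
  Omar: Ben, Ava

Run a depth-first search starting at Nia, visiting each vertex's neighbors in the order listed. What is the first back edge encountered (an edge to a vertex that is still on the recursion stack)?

Hana->Nia

DFS from Nia (visiting each vertex's neighbors in the order listed); mark gray on enter, black on exit:
Nia gray
  Max gray
    Omar gray
      Ben gray
        Ava gray
          Ivy gray
          Ivy black
        Ava black
        Ben→Ivy: Ivy black — skip
      Ben black
      Omar→Ava: Ava black — skip
    Omar black
    Gus gray
      Hana gray
        Hana→Nia: Nia is gray → back edge
First back edge: Hana → Nia.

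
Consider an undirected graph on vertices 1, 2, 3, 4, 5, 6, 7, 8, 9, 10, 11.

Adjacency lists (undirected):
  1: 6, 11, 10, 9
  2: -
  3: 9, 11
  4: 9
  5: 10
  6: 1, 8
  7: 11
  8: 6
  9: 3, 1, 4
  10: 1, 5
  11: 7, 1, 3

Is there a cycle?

Yes

DFS, tracking each vertex's parent; an edge to a visited non-parent vertex closes a cycle.
Start from 11:
visit 11 (parent –)
  visit 7 (parent 11)
    7–11: parent, skip
  visit 1 (parent 11)
    visit 6 (parent 1)
      6–1: parent, skip
      visit 8 (parent 6)
        8–6: parent, skip
    1–11: parent, skip
    visit 10 (parent 1)
      10–1: parent, skip
      visit 5 (parent 10)
        5–10: parent, skip
    visit 9 (parent 1)
      visit 3 (parent 9)
        3–9: parent, skip
        3–11: 11 visited and ≠ parent → cycle
Cycle: 11 – 1 – 9 – 3 – 11.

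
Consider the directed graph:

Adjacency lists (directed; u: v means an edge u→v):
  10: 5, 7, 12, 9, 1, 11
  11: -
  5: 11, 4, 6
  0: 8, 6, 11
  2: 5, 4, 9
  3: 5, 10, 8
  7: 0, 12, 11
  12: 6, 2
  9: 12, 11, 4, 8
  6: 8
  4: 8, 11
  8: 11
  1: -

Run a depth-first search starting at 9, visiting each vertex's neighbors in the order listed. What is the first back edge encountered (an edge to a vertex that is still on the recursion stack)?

2->9

DFS from 9 (visiting each vertex's neighbors in the order listed); mark gray on enter, black on exit:
9 gray
  12 gray
    6 gray
      8 gray
        11 gray
        11 black
      8 black
    6 black
    2 gray
      5 gray
        5→11: 11 black — skip
        4 gray
          4→8: 8 black — skip
          4→11: 11 black — skip
        4 black
        5→6: 6 black — skip
      5 black
      2→4: 4 black — skip
      2→9: 9 is gray → back edge
First back edge: 2 → 9.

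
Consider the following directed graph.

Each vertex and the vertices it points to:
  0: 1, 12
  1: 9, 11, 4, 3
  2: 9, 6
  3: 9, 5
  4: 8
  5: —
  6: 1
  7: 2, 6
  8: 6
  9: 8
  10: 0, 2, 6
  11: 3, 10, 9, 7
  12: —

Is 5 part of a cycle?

No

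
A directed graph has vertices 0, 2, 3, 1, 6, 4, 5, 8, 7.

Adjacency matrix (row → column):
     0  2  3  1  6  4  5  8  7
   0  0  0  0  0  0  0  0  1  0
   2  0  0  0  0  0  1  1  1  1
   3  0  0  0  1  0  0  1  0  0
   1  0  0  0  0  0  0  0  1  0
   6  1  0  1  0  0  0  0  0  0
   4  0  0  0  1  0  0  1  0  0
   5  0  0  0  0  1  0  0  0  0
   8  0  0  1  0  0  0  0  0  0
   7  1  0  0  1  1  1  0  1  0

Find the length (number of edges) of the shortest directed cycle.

3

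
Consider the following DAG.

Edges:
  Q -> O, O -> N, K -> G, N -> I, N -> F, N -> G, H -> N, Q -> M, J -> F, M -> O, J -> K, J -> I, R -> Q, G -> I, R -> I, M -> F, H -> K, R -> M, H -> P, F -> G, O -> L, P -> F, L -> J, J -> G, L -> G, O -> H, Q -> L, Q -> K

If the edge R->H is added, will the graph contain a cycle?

Adding R→H creates a cycle iff H can already reach R.
Explore from H: no path reaches R. The graph stays acyclic.

No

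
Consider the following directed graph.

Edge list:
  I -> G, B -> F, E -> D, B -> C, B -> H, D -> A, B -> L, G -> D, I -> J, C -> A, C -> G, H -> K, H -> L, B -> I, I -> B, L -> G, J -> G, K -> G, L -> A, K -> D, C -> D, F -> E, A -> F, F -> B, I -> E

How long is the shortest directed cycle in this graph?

2

For each vertex v, BFS finds the shortest path from v back to v.
The shortest such closed walk is I → B → I, length 2.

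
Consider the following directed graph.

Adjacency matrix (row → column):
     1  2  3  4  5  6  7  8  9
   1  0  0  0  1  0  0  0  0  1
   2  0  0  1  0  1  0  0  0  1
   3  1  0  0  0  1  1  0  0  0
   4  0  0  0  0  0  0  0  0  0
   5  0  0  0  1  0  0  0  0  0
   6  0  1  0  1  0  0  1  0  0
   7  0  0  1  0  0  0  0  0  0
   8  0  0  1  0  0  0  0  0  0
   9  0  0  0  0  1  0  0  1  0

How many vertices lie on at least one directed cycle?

A vertex is on a directed cycle iff it belongs to a strongly connected component of size ≥ 2 (or has a self-loop).
The vertices on cycles are {1, 2, 3, 6, 7, 8, 9} — 7 in total.

7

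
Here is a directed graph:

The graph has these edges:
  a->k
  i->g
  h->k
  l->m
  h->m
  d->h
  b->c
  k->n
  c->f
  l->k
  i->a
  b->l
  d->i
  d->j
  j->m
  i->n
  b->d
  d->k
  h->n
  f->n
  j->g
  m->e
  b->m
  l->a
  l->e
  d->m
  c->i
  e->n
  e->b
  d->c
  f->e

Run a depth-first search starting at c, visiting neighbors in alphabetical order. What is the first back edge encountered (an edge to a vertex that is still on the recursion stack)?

DFS from c (visiting neighbors in alphabetical order); mark gray on enter, black on exit:
c gray
  f gray
    e gray
      b gray
        b→c: c is gray → back edge
First back edge: b → c.

b→c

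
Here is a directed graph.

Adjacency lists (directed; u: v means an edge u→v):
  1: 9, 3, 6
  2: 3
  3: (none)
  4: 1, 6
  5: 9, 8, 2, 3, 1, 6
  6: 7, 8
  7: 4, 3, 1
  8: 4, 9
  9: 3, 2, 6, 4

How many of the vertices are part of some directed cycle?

A vertex is on a directed cycle iff it belongs to a strongly connected component of size ≥ 2 (or has a self-loop).
The vertices on cycles are {1, 4, 6, 7, 8, 9} — 6 in total.

6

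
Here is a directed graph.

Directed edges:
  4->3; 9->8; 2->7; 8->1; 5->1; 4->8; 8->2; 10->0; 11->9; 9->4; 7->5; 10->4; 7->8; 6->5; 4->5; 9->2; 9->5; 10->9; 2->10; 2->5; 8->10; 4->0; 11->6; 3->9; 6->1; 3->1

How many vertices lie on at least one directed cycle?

A vertex is on a directed cycle iff it belongs to a strongly connected component of size ≥ 2 (or has a self-loop).
The vertices on cycles are {2, 3, 4, 7, 8, 9, 10} — 7 in total.

7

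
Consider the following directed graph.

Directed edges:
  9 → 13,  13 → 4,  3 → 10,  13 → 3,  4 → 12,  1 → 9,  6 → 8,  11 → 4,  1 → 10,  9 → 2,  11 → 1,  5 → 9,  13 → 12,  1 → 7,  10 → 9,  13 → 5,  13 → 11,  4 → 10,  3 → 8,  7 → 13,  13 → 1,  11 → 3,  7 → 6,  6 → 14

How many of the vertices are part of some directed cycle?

9

A vertex is on a directed cycle iff it belongs to a strongly connected component of size ≥ 2 (or has a self-loop).
The vertices on cycles are {1, 3, 4, 5, 7, 9, 10, 11, 13} — 9 in total.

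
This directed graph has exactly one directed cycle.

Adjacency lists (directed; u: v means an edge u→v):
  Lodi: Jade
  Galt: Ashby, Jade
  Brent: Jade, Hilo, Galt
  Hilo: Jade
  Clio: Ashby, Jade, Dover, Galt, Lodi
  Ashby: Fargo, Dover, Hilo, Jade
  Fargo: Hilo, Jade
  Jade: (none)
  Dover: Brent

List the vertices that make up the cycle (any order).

Galt, Ashby, Brent, Dover

DFS with gray/black marking from Ashby:
Ashby gray
  Fargo gray
    Hilo gray
      Jade gray
      Jade black
    Hilo black
    Fargo→Jade: Jade black — skip
  Fargo black
  Dover gray
    Brent gray
      Brent→Jade: Jade black — skip
      Brent→Hilo: Hilo black — skip
      Galt gray
        Galt→Ashby: Ashby is gray → back edge
Back edge closes the cycle Ashby → Dover → Brent → Galt → Ashby; its vertices are {Galt, Ashby, Brent, Dover}.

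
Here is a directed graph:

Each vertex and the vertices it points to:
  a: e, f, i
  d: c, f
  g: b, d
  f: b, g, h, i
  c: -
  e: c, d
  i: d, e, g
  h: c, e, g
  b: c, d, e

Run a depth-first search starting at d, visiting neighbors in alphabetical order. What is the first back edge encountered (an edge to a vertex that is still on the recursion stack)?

b->d

DFS from d (visiting neighbors in alphabetical order); mark gray on enter, black on exit:
d gray
  c gray
  c black
  f gray
    b gray
      b→c: c black — skip
      b→d: d is gray → back edge
First back edge: b → d.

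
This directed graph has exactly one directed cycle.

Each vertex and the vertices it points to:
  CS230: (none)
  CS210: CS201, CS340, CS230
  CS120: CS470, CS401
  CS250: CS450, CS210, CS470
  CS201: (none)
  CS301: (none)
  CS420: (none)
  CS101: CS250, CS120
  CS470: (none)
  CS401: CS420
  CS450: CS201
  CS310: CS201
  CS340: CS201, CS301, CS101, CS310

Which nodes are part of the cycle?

DFS with gray/black marking from CS101:
CS101 gray
  CS250 gray
    CS450 gray
      CS201 gray
      CS201 black
    CS450 black
    CS210 gray
      CS210→CS201: CS201 black — skip
      CS340 gray
        CS340→CS201: CS201 black — skip
        CS301 gray
        CS301 black
        CS340→CS101: CS101 is gray → back edge
Back edge closes the cycle CS101 → CS250 → CS210 → CS340 → CS101; its vertices are {CS101, CS210, CS250, CS340}.

CS101, CS210, CS250, CS340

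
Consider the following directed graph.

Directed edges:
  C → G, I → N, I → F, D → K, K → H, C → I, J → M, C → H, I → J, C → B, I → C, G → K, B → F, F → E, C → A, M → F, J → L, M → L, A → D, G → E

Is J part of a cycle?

J lies on a cycle iff there is a path from J back to itself.
Exploring from J, it never reaches itself; equivalently, its strongly connected component is a singleton.

No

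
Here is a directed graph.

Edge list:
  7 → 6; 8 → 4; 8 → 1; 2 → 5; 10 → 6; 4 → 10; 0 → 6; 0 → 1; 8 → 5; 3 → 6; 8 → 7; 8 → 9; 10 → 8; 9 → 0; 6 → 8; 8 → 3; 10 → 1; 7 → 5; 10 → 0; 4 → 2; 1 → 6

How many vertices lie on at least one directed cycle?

9

A vertex is on a directed cycle iff it belongs to a strongly connected component of size ≥ 2 (or has a self-loop).
The vertices on cycles are {0, 1, 3, 4, 6, 7, 8, 9, 10} — 9 in total.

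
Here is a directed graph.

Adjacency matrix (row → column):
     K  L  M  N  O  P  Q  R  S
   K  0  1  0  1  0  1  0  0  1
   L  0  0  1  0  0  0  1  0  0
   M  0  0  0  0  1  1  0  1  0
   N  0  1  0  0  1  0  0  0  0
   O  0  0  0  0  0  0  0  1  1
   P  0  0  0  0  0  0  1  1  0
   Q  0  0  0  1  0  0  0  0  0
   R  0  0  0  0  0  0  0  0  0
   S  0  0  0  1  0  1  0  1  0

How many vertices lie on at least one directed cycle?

A vertex is on a directed cycle iff it belongs to a strongly connected component of size ≥ 2 (or has a self-loop).
The vertices on cycles are {L, M, N, O, P, Q, S} — 7 in total.

7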